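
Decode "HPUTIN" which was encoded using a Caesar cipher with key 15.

Step 1: Reverse the shift by subtracting 15 from each letter position.
  H (position 7) -> position (7-15) mod 26 = 18 -> S
  P (position 15) -> position (15-15) mod 26 = 0 -> A
  U (position 20) -> position (20-15) mod 26 = 5 -> F
  T (position 19) -> position (19-15) mod 26 = 4 -> E
  I (position 8) -> position (8-15) mod 26 = 19 -> T
  N (position 13) -> position (13-15) mod 26 = 24 -> Y
Decrypted message: SAFETY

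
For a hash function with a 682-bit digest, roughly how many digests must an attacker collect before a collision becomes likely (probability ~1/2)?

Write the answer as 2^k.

Step 1: The birthday paradox gives collision probability ~50% after sqrt(2^n) = 2^(n/2) hashes.
Step 2: For 682-bit output: 2^(682/2) = 2^341.
Step 3: Approximately 2^341 hash computations needed.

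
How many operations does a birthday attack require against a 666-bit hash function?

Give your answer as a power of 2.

Step 1: The birthday paradox gives collision probability ~50% after sqrt(2^n) = 2^(n/2) hashes.
Step 2: For 666-bit output: 2^(666/2) = 2^333.
Step 3: Approximately 2^333 hash computations needed.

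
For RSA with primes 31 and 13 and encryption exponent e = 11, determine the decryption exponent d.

Step 1: n = 31 * 13 = 403.
Step 2: phi(n) = 30 * 12 = 360.
Step 3: Find d such that 11 * d = 1 (mod 360).
Step 4: d = 11^(-1) mod 360 = 131.
Verification: 11 * 131 = 1441 = 4 * 360 + 1.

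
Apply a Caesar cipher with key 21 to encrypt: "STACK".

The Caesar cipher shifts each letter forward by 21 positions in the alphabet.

Step 1: For each letter, shift forward by 21 positions (mod 26).
  S (position 18) -> position (18+21) mod 26 = 13 -> N
  T (position 19) -> position (19+21) mod 26 = 14 -> O
  A (position 0) -> position (0+21) mod 26 = 21 -> V
  C (position 2) -> position (2+21) mod 26 = 23 -> X
  K (position 10) -> position (10+21) mod 26 = 5 -> F
Result: NOVXF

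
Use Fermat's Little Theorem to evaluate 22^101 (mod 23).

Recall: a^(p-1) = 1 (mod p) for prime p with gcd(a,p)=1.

Step 1: Since 23 is prime, by Fermat's Little Theorem: 22^22 = 1 (mod 23).
Step 2: Reduce exponent: 101 mod 22 = 13.
Step 3: So 22^101 = 22^13 (mod 23).
Step 4: 22^13 mod 23 = 22.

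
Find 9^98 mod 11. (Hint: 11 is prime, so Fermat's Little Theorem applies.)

Step 1: Since 11 is prime, by Fermat's Little Theorem: 9^10 = 1 (mod 11).
Step 2: Reduce exponent: 98 mod 10 = 8.
Step 3: So 9^98 = 9^8 (mod 11).
Step 4: 9^8 mod 11 = 3.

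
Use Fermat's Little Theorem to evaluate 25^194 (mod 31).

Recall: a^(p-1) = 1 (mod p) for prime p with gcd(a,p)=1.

Step 1: Since 31 is prime, by Fermat's Little Theorem: 25^30 = 1 (mod 31).
Step 2: Reduce exponent: 194 mod 30 = 14.
Step 3: So 25^194 = 25^14 (mod 31).
Step 4: 25^14 mod 31 = 5.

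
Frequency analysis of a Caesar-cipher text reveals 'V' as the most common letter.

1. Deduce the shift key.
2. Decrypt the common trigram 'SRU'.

Step 1: In English, 'E' is the most frequent letter (12.7%).
Step 2: The most frequent ciphertext letter is 'V' (position 21).
Step 3: Shift = (21 - 4) mod 26 = 17.
Step 4: Decrypt 'SRU' by shifting back 17:
  S -> B
  R -> A
  U -> D
Step 5: 'SRU' decrypts to 'BAD'.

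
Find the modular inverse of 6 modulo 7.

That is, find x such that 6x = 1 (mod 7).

Step 1: We need x such that 6 * x = 1 (mod 7).
Step 2: Using the extended Euclidean algorithm or trial:
  6 * 6 = 36 = 5 * 7 + 1.
Step 3: Since 36 mod 7 = 1, the inverse is x = 6.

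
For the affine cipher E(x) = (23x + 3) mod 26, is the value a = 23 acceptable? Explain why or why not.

Step 1: Compute gcd(23, 26).
Step 2: gcd(23, 26) = 1.
Since gcd = 1, 23 is coprime with 26, so it is a valid key.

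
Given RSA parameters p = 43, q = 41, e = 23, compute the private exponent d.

Step 1: n = 43 * 41 = 1763.
Step 2: phi(n) = 42 * 40 = 1680.
Step 3: Find d such that 23 * d = 1 (mod 1680).
Step 4: d = 23^(-1) mod 1680 = 1607.
Verification: 23 * 1607 = 36961 = 22 * 1680 + 1.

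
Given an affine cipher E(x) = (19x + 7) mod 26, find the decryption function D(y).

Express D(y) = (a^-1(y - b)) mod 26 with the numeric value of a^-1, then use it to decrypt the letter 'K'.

Step 1: Find a^-1, the modular inverse of 19 mod 26.
Step 2: We need 19 * a^-1 = 1 (mod 26).
Step 3: 19 * 11 = 209 = 8 * 26 + 1, so a^-1 = 11.
Step 4: D(y) = 11(y - 7) mod 26.
Step 5: Apply to 'K' (y = 10): D(10) = 11 * (10 - 7) mod 26 = 11 * 3 mod 26 = 7 -> 'H'.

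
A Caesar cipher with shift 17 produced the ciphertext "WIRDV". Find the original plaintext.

Step 1: Reverse the shift by subtracting 17 from each letter position.
  W (position 22) -> position (22-17) mod 26 = 5 -> F
  I (position 8) -> position (8-17) mod 26 = 17 -> R
  R (position 17) -> position (17-17) mod 26 = 0 -> A
  D (position 3) -> position (3-17) mod 26 = 12 -> M
  V (position 21) -> position (21-17) mod 26 = 4 -> E
Decrypted message: FRAME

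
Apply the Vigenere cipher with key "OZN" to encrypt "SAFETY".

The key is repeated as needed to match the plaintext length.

Step 1: Repeat key to match plaintext length:
  Plaintext: SAFETY
  Key:       OZNOZN
Step 2: Encrypt each letter:
  S(18) + O(14) = (18+14) mod 26 = 6 = G
  A(0) + Z(25) = (0+25) mod 26 = 25 = Z
  F(5) + N(13) = (5+13) mod 26 = 18 = S
  E(4) + O(14) = (4+14) mod 26 = 18 = S
  T(19) + Z(25) = (19+25) mod 26 = 18 = S
  Y(24) + N(13) = (24+13) mod 26 = 11 = L
Ciphertext: GZSSSL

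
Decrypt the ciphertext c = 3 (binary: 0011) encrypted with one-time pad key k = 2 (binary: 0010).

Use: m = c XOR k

Step 1: XOR ciphertext with key:
  Ciphertext: 0011
  Key:        0010
  XOR:        0001
Step 2: Plaintext = 0001 = 1 in decimal.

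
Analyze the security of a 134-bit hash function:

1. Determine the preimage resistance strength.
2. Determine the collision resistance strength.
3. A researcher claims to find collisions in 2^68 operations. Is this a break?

Step 1: Preimage resistance requires brute-force of 2^134 operations.
Step 2: Collision resistance (birthday bound) = 2^(134/2) = 2^67.
Step 3: The claimed attack costs 2^68 operations.
Step 4: Since 2^68 >= 2^67, the claimed attack is no faster than the generic birthday attack, so this does not break collision resistance.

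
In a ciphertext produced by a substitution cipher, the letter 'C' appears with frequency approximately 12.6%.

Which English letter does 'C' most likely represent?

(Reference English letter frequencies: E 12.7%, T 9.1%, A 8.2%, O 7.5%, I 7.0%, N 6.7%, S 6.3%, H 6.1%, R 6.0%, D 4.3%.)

Step 1: The observed frequency is 12.6%.
Step 2: Compare with English frequencies:
  E: 12.7% (difference: 0.1%) <-- closest
  T: 9.1% (difference: 3.5%)
  A: 8.2% (difference: 4.4%)
  O: 7.5% (difference: 5.1%)
  I: 7.0% (difference: 5.6%)
  N: 6.7% (difference: 5.9%)
  S: 6.3% (difference: 6.3%)
  H: 6.1% (difference: 6.5%)
  R: 6.0% (difference: 6.6%)
  D: 4.3% (difference: 8.3%)
Step 3: 'C' most likely represents 'E' (frequency 12.7%).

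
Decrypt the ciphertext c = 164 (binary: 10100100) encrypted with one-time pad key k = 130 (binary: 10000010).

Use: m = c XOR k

Step 1: XOR ciphertext with key:
  Ciphertext: 10100100
  Key:        10000010
  XOR:        00100110
Step 2: Plaintext = 00100110 = 38 in decimal.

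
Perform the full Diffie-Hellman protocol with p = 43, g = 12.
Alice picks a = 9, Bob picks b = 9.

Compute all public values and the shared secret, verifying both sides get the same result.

Step 1: A = g^a mod p = 12^9 mod 43 = 39.
Step 2: B = g^b mod p = 12^9 mod 43 = 39.
Step 3: Alice computes s = B^a mod p = 39^9 mod 43 = 27.
Step 4: Bob computes s = A^b mod p = 39^9 mod 43 = 27.
Both sides agree: shared secret = 27.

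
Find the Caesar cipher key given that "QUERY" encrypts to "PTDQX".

Step 1: Compare first letters: Q (position 16) -> P (position 15).
Step 2: Shift = (15 - 16) mod 26 = 25.
The shift value is 25.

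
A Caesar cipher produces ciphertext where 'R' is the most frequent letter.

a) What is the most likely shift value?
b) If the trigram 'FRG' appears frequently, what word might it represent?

Step 1: In English, 'E' is the most frequent letter (12.7%).
Step 2: The most frequent ciphertext letter is 'R' (position 17).
Step 3: Shift = (17 - 4) mod 26 = 13.
Step 4: Decrypt 'FRG' by shifting back 13:
  F -> S
  R -> E
  G -> T
Step 5: 'FRG' decrypts to 'SET'.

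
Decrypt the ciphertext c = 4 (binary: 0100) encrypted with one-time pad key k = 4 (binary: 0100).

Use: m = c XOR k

Step 1: XOR ciphertext with key:
  Ciphertext: 0100
  Key:        0100
  XOR:        0000
Step 2: Plaintext = 0000 = 0 in decimal.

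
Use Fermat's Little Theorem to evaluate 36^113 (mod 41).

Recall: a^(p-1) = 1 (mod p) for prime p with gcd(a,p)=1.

Step 1: Since 41 is prime, by Fermat's Little Theorem: 36^40 = 1 (mod 41).
Step 2: Reduce exponent: 113 mod 40 = 33.
Step 3: So 36^113 = 36^33 (mod 41).
Step 4: 36^33 mod 41 = 2.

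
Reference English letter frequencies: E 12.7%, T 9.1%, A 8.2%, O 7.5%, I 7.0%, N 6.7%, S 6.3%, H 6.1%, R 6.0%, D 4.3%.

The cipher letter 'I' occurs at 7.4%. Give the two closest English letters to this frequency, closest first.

Step 1: Observed frequency of 'I' is 7.4%.
Step 2: Compute distances to each reference frequency and sort:
  O (7.5%): difference = 0.1% <-- BEST
  I (7.0%): difference = 0.4% <-- RUNNER-UP
  N (6.7%): difference = 0.7%
  A (8.2%): difference = 0.8%
  S (6.3%): difference = 1.1%
Step 3: Most likely is 'O' (7.5%, diff 0.1%); second most likely is 'I' (7.0%, diff 0.4%).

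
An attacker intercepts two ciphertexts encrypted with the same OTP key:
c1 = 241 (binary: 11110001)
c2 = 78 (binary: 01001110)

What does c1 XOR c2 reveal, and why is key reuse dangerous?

Step 1: c1 XOR c2 = (m1 XOR k) XOR (m2 XOR k).
Step 2: By XOR associativity/commutativity: = m1 XOR m2 XOR k XOR k = m1 XOR m2.
Step 3: 11110001 XOR 01001110 = 10111111 = 191.
Step 4: The key cancels out! An attacker learns m1 XOR m2 = 191, revealing the relationship between plaintexts.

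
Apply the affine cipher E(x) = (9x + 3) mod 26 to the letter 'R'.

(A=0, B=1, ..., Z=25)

Step 1: Convert 'R' to number: x = 17.
Step 2: E(17) = (9 * 17 + 3) mod 26 = 156 mod 26 = 0.
Step 3: Convert 0 back to letter: A.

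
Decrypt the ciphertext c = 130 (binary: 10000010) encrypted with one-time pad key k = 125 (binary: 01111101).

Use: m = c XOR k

Step 1: XOR ciphertext with key:
  Ciphertext: 10000010
  Key:        01111101
  XOR:        11111111
Step 2: Plaintext = 11111111 = 255 in decimal.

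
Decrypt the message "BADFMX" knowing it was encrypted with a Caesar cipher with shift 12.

Step 1: Reverse the shift by subtracting 12 from each letter position.
  B (position 1) -> position (1-12) mod 26 = 15 -> P
  A (position 0) -> position (0-12) mod 26 = 14 -> O
  D (position 3) -> position (3-12) mod 26 = 17 -> R
  F (position 5) -> position (5-12) mod 26 = 19 -> T
  M (position 12) -> position (12-12) mod 26 = 0 -> A
  X (position 23) -> position (23-12) mod 26 = 11 -> L
Decrypted message: PORTAL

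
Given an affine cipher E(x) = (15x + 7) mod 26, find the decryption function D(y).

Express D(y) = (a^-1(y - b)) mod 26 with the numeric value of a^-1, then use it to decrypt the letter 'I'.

Step 1: Find a^-1, the modular inverse of 15 mod 26.
Step 2: We need 15 * a^-1 = 1 (mod 26).
Step 3: 15 * 7 = 105 = 4 * 26 + 1, so a^-1 = 7.
Step 4: D(y) = 7(y - 7) mod 26.
Step 5: Apply to 'I' (y = 8): D(8) = 7 * (8 - 7) mod 26 = 7 * 1 mod 26 = 7 -> 'H'.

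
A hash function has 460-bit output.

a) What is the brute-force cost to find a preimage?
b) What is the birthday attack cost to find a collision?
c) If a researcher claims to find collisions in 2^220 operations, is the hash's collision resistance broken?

Step 1: Preimage resistance requires brute-force of 2^460 operations.
Step 2: Collision resistance (birthday bound) = 2^(460/2) = 2^230.
Step 3: The claimed attack costs 2^220 operations.
Step 4: Since 2^220 < 2^230, the claimed attack beats the generic birthday bound, so collision resistance is broken.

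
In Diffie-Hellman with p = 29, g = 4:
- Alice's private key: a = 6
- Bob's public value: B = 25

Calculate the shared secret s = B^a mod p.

Step 1: s = B^a mod p = 25^6 mod 29.
  25^1 mod 29 = 25
  25^2 mod 29 = (25 * 25) mod 29 = 16
  25^3 mod 29 = (16 * 25) mod 29 = 23
  25^4 mod 29 = (23 * 25) mod 29 = 24
  25^5 mod 29 = (24 * 25) mod 29 = 20
  25^6 mod 29 = (20 * 25) mod 29 = 7
Result: shared secret = 7.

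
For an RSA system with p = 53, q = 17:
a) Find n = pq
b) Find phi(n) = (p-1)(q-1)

Step 1: n = p * q = 53 * 17 = 901.
Step 2: phi(n) = (p-1)(q-1) = 52 * 16 = 832.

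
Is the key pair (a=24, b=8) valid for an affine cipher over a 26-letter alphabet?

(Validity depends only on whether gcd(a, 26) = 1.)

Step 1: Compute gcd(24, 26).
Step 2: gcd(24, 26) = 2.
Since gcd = 2 != 1, 24 shares a common factor with 26, so it cannot be used.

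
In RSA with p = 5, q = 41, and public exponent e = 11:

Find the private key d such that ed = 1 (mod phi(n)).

Step 1: n = 5 * 41 = 205.
Step 2: phi(n) = 4 * 40 = 160.
Step 3: Find d such that 11 * d = 1 (mod 160).
Step 4: d = 11^(-1) mod 160 = 131.
Verification: 11 * 131 = 1441 = 9 * 160 + 1.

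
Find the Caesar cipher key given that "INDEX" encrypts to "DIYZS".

Step 1: Compare first letters: I (position 8) -> D (position 3).
Step 2: Shift = (3 - 8) mod 26 = 21.
The shift value is 21.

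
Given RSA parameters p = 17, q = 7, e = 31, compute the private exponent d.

Step 1: n = 17 * 7 = 119.
Step 2: phi(n) = 16 * 6 = 96.
Step 3: Find d such that 31 * d = 1 (mod 96).
Step 4: d = 31^(-1) mod 96 = 31.
Verification: 31 * 31 = 961 = 10 * 96 + 1.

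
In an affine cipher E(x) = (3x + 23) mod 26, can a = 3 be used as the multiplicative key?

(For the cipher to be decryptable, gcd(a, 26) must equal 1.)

Step 1: Compute gcd(3, 26).
Step 2: gcd(3, 26) = 1.
Since gcd = 1, 3 is coprime with 26, so it is a valid key.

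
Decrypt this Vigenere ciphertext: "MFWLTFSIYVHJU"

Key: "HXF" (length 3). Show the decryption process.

Step 1: Key 'HXF' has length 3. Extended key: HXFHXFHXFHXFH
Step 2: Decrypt each position:
  M(12) - H(7) = 5 = F
  F(5) - X(23) = 8 = I
  W(22) - F(5) = 17 = R
  L(11) - H(7) = 4 = E
  T(19) - X(23) = 22 = W
  F(5) - F(5) = 0 = A
  S(18) - H(7) = 11 = L
  I(8) - X(23) = 11 = L
  Y(24) - F(5) = 19 = T
  V(21) - H(7) = 14 = O
  H(7) - X(23) = 10 = K
  J(9) - F(5) = 4 = E
  U(20) - H(7) = 13 = N
Plaintext: FIREWALLTOKEN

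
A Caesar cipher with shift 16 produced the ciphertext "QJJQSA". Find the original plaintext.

Step 1: Reverse the shift by subtracting 16 from each letter position.
  Q (position 16) -> position (16-16) mod 26 = 0 -> A
  J (position 9) -> position (9-16) mod 26 = 19 -> T
  J (position 9) -> position (9-16) mod 26 = 19 -> T
  Q (position 16) -> position (16-16) mod 26 = 0 -> A
  S (position 18) -> position (18-16) mod 26 = 2 -> C
  A (position 0) -> position (0-16) mod 26 = 10 -> K
Decrypted message: ATTACK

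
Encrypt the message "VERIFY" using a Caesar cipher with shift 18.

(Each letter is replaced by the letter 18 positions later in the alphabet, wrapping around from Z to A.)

Step 1: For each letter, shift forward by 18 positions (mod 26).
  V (position 21) -> position (21+18) mod 26 = 13 -> N
  E (position 4) -> position (4+18) mod 26 = 22 -> W
  R (position 17) -> position (17+18) mod 26 = 9 -> J
  I (position 8) -> position (8+18) mod 26 = 0 -> A
  F (position 5) -> position (5+18) mod 26 = 23 -> X
  Y (position 24) -> position (24+18) mod 26 = 16 -> Q
Result: NWJAXQ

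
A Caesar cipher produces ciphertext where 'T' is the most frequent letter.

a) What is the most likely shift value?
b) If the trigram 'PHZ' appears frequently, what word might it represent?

Step 1: In English, 'E' is the most frequent letter (12.7%).
Step 2: The most frequent ciphertext letter is 'T' (position 19).
Step 3: Shift = (19 - 4) mod 26 = 15.
Step 4: Decrypt 'PHZ' by shifting back 15:
  P -> A
  H -> S
  Z -> K
Step 5: 'PHZ' decrypts to 'ASK'.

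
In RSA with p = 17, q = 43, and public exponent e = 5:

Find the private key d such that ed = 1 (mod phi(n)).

Step 1: n = 17 * 43 = 731.
Step 2: phi(n) = 16 * 42 = 672.
Step 3: Find d such that 5 * d = 1 (mod 672).
Step 4: d = 5^(-1) mod 672 = 269.
Verification: 5 * 269 = 1345 = 2 * 672 + 1.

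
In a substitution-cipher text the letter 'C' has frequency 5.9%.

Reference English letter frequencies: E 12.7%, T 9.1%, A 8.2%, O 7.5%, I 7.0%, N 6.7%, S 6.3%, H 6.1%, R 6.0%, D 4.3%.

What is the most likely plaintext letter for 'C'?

Step 1: The observed frequency is 5.9%.
Step 2: Compare with English frequencies:
  E: 12.7% (difference: 6.8%)
  T: 9.1% (difference: 3.2%)
  A: 8.2% (difference: 2.3%)
  O: 7.5% (difference: 1.6%)
  I: 7.0% (difference: 1.1%)
  N: 6.7% (difference: 0.8%)
  S: 6.3% (difference: 0.4%)
  H: 6.1% (difference: 0.2%)
  R: 6.0% (difference: 0.1%) <-- closest
  D: 4.3% (difference: 1.6%)
Step 3: 'C' most likely represents 'R' (frequency 6.0%).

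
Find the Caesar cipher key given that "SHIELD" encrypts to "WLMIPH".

Step 1: Compare first letters: S (position 18) -> W (position 22).
Step 2: Shift = (22 - 18) mod 26 = 4.
The shift value is 4.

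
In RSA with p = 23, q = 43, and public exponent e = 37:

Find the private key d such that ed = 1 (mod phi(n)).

Step 1: n = 23 * 43 = 989.
Step 2: phi(n) = 22 * 42 = 924.
Step 3: Find d such that 37 * d = 1 (mod 924).
Step 4: d = 37^(-1) mod 924 = 25.
Verification: 37 * 25 = 925 = 1 * 924 + 1.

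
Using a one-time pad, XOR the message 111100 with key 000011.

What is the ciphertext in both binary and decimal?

Step 1: Write out the XOR operation bit by bit:
  Message: 111100
  Key:     000011
  XOR:     111111
Step 2: Convert to decimal: 111111 = 63.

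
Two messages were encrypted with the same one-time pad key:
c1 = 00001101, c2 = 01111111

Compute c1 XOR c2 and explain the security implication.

Step 1: c1 XOR c2 = (m1 XOR k) XOR (m2 XOR k).
Step 2: By XOR associativity/commutativity: = m1 XOR m2 XOR k XOR k = m1 XOR m2.
Step 3: 00001101 XOR 01111111 = 01110010 = 114.
Step 4: The key cancels out! An attacker learns m1 XOR m2 = 114, revealing the relationship between plaintexts.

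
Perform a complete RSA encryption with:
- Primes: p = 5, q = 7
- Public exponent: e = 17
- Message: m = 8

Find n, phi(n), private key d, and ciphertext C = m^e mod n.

Step 1: n = 5 * 7 = 35.
Step 2: phi(n) = (5-1)(7-1) = 4 * 6 = 24.
Step 3: Find d = 17^(-1) mod 24 = 17.
  Verify: 17 * 17 = 289 = 1 (mod 24).
Step 4: C = 8^17 mod 35 = 8.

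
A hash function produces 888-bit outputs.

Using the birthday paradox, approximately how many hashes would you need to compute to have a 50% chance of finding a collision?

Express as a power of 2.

Step 1: The birthday paradox gives collision probability ~50% after sqrt(2^n) = 2^(n/2) hashes.
Step 2: For 888-bit output: 2^(888/2) = 2^444.
Step 3: Approximately 2^444 hash computations needed.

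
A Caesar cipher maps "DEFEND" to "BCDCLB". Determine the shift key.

Step 1: Compare first letters: D (position 3) -> B (position 1).
Step 2: Shift = (1 - 3) mod 26 = 24.
The shift value is 24.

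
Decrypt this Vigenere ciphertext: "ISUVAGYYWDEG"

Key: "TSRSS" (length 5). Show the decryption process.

Step 1: Key 'TSRSS' has length 5. Extended key: TSRSSTSRSSTS
Step 2: Decrypt each position:
  I(8) - T(19) = 15 = P
  S(18) - S(18) = 0 = A
  U(20) - R(17) = 3 = D
  V(21) - S(18) = 3 = D
  A(0) - S(18) = 8 = I
  G(6) - T(19) = 13 = N
  Y(24) - S(18) = 6 = G
  Y(24) - R(17) = 7 = H
  W(22) - S(18) = 4 = E
  D(3) - S(18) = 11 = L
  E(4) - T(19) = 11 = L
  G(6) - S(18) = 14 = O
Plaintext: PADDINGHELLO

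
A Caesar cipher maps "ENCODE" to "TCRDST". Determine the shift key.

Step 1: Compare first letters: E (position 4) -> T (position 19).
Step 2: Shift = (19 - 4) mod 26 = 15.
The shift value is 15.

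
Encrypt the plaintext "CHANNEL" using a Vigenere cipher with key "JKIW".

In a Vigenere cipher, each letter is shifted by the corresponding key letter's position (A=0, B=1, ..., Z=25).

Step 1: Repeat key to match plaintext length:
  Plaintext: CHANNEL
  Key:       JKIWJKI
Step 2: Encrypt each letter:
  C(2) + J(9) = (2+9) mod 26 = 11 = L
  H(7) + K(10) = (7+10) mod 26 = 17 = R
  A(0) + I(8) = (0+8) mod 26 = 8 = I
  N(13) + W(22) = (13+22) mod 26 = 9 = J
  N(13) + J(9) = (13+9) mod 26 = 22 = W
  E(4) + K(10) = (4+10) mod 26 = 14 = O
  L(11) + I(8) = (11+8) mod 26 = 19 = T
Ciphertext: LRIJWOT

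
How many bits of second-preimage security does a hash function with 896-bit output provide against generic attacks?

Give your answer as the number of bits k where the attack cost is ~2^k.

Step 1: The hash has a 896-bit output.
Step 2: Second-preimage resistance means: given a specific input x, it should be infeasible to find a different y with h(y) = h(x).
With a 896-bit output, a generic search for a second preimage costs about 2^896 evaluations (each trial matches the fixed target with probability 2^-896).
Step 3: Security level = 896 bits.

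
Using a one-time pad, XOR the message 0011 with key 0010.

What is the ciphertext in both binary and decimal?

Step 1: Write out the XOR operation bit by bit:
  Message: 0011
  Key:     0010
  XOR:     0001
Step 2: Convert to decimal: 0001 = 1.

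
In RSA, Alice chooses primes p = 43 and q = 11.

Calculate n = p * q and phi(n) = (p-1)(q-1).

Step 1: n = p * q = 43 * 11 = 473.
Step 2: phi(n) = (p-1)(q-1) = 42 * 10 = 420.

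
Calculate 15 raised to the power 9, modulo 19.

Step 1: Compute 15^9 mod 19 step by step, reducing modulo 19 at each step.
  15^1 mod 19 = 15
  15^2 mod 19 = (15 * 15) mod 19 = 16
  15^3 mod 19 = (16 * 15) mod 19 = 12
  15^4 mod 19 = (12 * 15) mod 19 = 9
  15^5 mod 19 = (9 * 15) mod 19 = 2
  15^6 mod 19 = (2 * 15) mod 19 = 11
  15^7 mod 19 = (11 * 15) mod 19 = 13
  15^8 mod 19 = (13 * 15) mod 19 = 5
  15^9 mod 19 = (5 * 15) mod 19 = 18
Step 2: Result = 18.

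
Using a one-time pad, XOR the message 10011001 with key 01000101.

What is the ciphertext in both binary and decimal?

Step 1: Write out the XOR operation bit by bit:
  Message: 10011001
  Key:     01000101
  XOR:     11011100
Step 2: Convert to decimal: 11011100 = 220.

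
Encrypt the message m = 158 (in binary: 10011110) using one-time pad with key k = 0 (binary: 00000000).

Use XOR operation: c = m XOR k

Step 1: Write out the XOR operation bit by bit:
  Message: 10011110
  Key:     00000000
  XOR:     10011110
Step 2: Convert to decimal: 10011110 = 158.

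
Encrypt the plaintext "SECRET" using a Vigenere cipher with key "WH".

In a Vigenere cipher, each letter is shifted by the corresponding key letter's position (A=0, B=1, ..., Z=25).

Step 1: Repeat key to match plaintext length:
  Plaintext: SECRET
  Key:       WHWHWH
Step 2: Encrypt each letter:
  S(18) + W(22) = (18+22) mod 26 = 14 = O
  E(4) + H(7) = (4+7) mod 26 = 11 = L
  C(2) + W(22) = (2+22) mod 26 = 24 = Y
  R(17) + H(7) = (17+7) mod 26 = 24 = Y
  E(4) + W(22) = (4+22) mod 26 = 0 = A
  T(19) + H(7) = (19+7) mod 26 = 0 = A
Ciphertext: OLYYAA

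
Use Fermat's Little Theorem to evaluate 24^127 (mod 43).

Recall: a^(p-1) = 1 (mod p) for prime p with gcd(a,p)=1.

Step 1: Since 43 is prime, by Fermat's Little Theorem: 24^42 = 1 (mod 43).
Step 2: Reduce exponent: 127 mod 42 = 1.
Step 3: So 24^127 = 24^1 (mod 43).
Step 4: 24^1 mod 43 = 24.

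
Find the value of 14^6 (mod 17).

Step 1: Compute 14^6 mod 17 step by step, reducing modulo 17 at each step.
  14^1 mod 17 = 14
  14^2 mod 17 = (14 * 14) mod 17 = 9
  14^3 mod 17 = (9 * 14) mod 17 = 7
  14^4 mod 17 = (7 * 14) mod 17 = 13
  14^5 mod 17 = (13 * 14) mod 17 = 12
  14^6 mod 17 = (12 * 14) mod 17 = 15
Step 2: Result = 15.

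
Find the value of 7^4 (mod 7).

Step 1: Compute 7^4 mod 7 step by step, reducing modulo 7 at each step.
  7^1 mod 7 = 0
  7^2 mod 7 = (0 * 7) mod 7 = 0
  7^3 mod 7 = (0 * 7) mod 7 = 0
  7^4 mod 7 = (0 * 7) mod 7 = 0
Step 2: Result = 0.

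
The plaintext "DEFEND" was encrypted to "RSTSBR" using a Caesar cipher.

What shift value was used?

Step 1: Compare first letters: D (position 3) -> R (position 17).
Step 2: Shift = (17 - 3) mod 26 = 14.
The shift value is 14.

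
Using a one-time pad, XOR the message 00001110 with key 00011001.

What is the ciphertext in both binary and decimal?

Step 1: Write out the XOR operation bit by bit:
  Message: 00001110
  Key:     00011001
  XOR:     00010111
Step 2: Convert to decimal: 00010111 = 23.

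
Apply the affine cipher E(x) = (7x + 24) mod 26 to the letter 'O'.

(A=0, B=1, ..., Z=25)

Step 1: Convert 'O' to number: x = 14.
Step 2: E(14) = (7 * 14 + 24) mod 26 = 122 mod 26 = 18.
Step 3: Convert 18 back to letter: S.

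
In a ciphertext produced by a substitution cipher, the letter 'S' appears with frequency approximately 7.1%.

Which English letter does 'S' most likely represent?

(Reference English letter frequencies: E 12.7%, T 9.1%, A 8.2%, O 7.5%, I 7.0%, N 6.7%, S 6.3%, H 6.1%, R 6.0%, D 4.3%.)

Step 1: The observed frequency is 7.1%.
Step 2: Compare with English frequencies:
  E: 12.7% (difference: 5.6%)
  T: 9.1% (difference: 2.0%)
  A: 8.2% (difference: 1.1%)
  O: 7.5% (difference: 0.4%)
  I: 7.0% (difference: 0.1%) <-- closest
  N: 6.7% (difference: 0.4%)
  S: 6.3% (difference: 0.8%)
  H: 6.1% (difference: 1.0%)
  R: 6.0% (difference: 1.1%)
  D: 4.3% (difference: 2.8%)
Step 3: 'S' most likely represents 'I' (frequency 7.0%).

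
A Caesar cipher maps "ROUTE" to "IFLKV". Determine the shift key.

Step 1: Compare first letters: R (position 17) -> I (position 8).
Step 2: Shift = (8 - 17) mod 26 = 17.
The shift value is 17.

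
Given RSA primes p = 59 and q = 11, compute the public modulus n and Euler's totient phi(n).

Step 1: n = p * q = 59 * 11 = 649.
Step 2: phi(n) = (p-1)(q-1) = 58 * 10 = 580.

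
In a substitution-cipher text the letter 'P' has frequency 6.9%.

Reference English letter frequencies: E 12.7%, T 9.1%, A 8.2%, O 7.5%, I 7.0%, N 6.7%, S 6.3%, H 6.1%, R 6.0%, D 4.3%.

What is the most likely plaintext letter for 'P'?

Step 1: The observed frequency is 6.9%.
Step 2: Compare with English frequencies:
  E: 12.7% (difference: 5.8%)
  T: 9.1% (difference: 2.2%)
  A: 8.2% (difference: 1.3%)
  O: 7.5% (difference: 0.6%)
  I: 7.0% (difference: 0.1%) <-- closest
  N: 6.7% (difference: 0.2%)
  S: 6.3% (difference: 0.6%)
  H: 6.1% (difference: 0.8%)
  R: 6.0% (difference: 0.9%)
  D: 4.3% (difference: 2.6%)
Step 3: 'P' most likely represents 'I' (frequency 7.0%).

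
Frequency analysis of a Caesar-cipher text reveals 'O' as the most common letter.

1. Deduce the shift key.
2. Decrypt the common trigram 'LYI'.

Step 1: In English, 'E' is the most frequent letter (12.7%).
Step 2: The most frequent ciphertext letter is 'O' (position 14).
Step 3: Shift = (14 - 4) mod 26 = 10.
Step 4: Decrypt 'LYI' by shifting back 10:
  L -> B
  Y -> O
  I -> Y
Step 5: 'LYI' decrypts to 'BOY'.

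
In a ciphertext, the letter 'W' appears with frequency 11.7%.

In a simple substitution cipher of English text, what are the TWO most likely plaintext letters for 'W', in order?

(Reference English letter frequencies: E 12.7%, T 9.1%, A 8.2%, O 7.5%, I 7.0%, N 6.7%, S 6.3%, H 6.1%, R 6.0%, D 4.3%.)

Step 1: Observed frequency of 'W' is 11.7%.
Step 2: Compute distances to each reference frequency and sort:
  E (12.7%): difference = 1.0% <-- BEST
  T (9.1%): difference = 2.6% <-- RUNNER-UP
  A (8.2%): difference = 3.5%
  O (7.5%): difference = 4.2%
  I (7.0%): difference = 4.7%
Step 3: Most likely is 'E' (12.7%, diff 1.0%); second most likely is 'T' (9.1%, diff 2.6%).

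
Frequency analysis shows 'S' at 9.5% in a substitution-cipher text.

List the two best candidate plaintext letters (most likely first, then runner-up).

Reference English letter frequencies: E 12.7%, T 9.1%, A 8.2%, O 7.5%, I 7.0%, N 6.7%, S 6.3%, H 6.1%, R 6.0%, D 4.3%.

Step 1: Observed frequency of 'S' is 9.5%.
Step 2: Compute distances to each reference frequency and sort:
  T (9.1%): difference = 0.4% <-- BEST
  A (8.2%): difference = 1.3% <-- RUNNER-UP
  O (7.5%): difference = 2.0%
  I (7.0%): difference = 2.5%
  N (6.7%): difference = 2.8%
Step 3: Most likely is 'T' (9.1%, diff 0.4%); second most likely is 'A' (8.2%, diff 1.3%).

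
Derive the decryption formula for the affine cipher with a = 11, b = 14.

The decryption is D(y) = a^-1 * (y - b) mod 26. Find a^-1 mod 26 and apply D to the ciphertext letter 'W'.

Step 1: Find a^-1, the modular inverse of 11 mod 26.
Step 2: We need 11 * a^-1 = 1 (mod 26).
Step 3: 11 * 19 = 209 = 8 * 26 + 1, so a^-1 = 19.
Step 4: D(y) = 19(y - 14) mod 26.
Step 5: Apply to 'W' (y = 22): D(22) = 19 * (22 - 14) mod 26 = 19 * 8 mod 26 = 22 -> 'W'.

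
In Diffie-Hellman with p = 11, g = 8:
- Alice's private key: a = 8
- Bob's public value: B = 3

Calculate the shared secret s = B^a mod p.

Step 1: s = B^a mod p = 3^8 mod 11.
  3^1 mod 11 = 3
  3^2 mod 11 = (3 * 3) mod 11 = 9
  3^3 mod 11 = (9 * 3) mod 11 = 5
  3^4 mod 11 = (5 * 3) mod 11 = 4
  3^5 mod 11 = (4 * 3) mod 11 = 1
  3^6 mod 11 = (1 * 3) mod 11 = 3
  3^7 mod 11 = (3 * 3) mod 11 = 9
  3^8 mod 11 = (9 * 3) mod 11 = 5
Result: shared secret = 5.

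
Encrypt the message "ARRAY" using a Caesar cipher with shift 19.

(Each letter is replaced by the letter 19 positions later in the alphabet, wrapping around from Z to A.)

Step 1: For each letter, shift forward by 19 positions (mod 26).
  A (position 0) -> position (0+19) mod 26 = 19 -> T
  R (position 17) -> position (17+19) mod 26 = 10 -> K
  R (position 17) -> position (17+19) mod 26 = 10 -> K
  A (position 0) -> position (0+19) mod 26 = 19 -> T
  Y (position 24) -> position (24+19) mod 26 = 17 -> R
Result: TKKTR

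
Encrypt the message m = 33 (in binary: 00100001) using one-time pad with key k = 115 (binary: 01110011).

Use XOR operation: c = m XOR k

Step 1: Write out the XOR operation bit by bit:
  Message: 00100001
  Key:     01110011
  XOR:     01010010
Step 2: Convert to decimal: 01010010 = 82.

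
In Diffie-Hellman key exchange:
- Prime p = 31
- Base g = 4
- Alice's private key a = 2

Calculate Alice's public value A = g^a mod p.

Step 1: A = g^a mod p = 4^2 mod 31.
  4^1 mod 31 = 4
  4^2 mod 31 = (4 * 4) mod 31 = 16
Result: A = 16.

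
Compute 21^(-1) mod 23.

Step 1: We need x such that 21 * x = 1 (mod 23).
Step 2: Using the extended Euclidean algorithm or trial:
  21 * 11 = 231 = 10 * 23 + 1.
Step 3: Since 231 mod 23 = 1, the inverse is x = 11.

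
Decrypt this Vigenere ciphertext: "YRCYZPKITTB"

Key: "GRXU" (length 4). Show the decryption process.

Step 1: Key 'GRXU' has length 4. Extended key: GRXUGRXUGRX
Step 2: Decrypt each position:
  Y(24) - G(6) = 18 = S
  R(17) - R(17) = 0 = A
  C(2) - X(23) = 5 = F
  Y(24) - U(20) = 4 = E
  Z(25) - G(6) = 19 = T
  P(15) - R(17) = 24 = Y
  K(10) - X(23) = 13 = N
  I(8) - U(20) = 14 = O
  T(19) - G(6) = 13 = N
  T(19) - R(17) = 2 = C
  B(1) - X(23) = 4 = E
Plaintext: SAFETYNONCE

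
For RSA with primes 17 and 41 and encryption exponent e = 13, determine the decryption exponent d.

Step 1: n = 17 * 41 = 697.
Step 2: phi(n) = 16 * 40 = 640.
Step 3: Find d such that 13 * d = 1 (mod 640).
Step 4: d = 13^(-1) mod 640 = 197.
Verification: 13 * 197 = 2561 = 4 * 640 + 1.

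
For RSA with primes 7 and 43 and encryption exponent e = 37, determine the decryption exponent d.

Step 1: n = 7 * 43 = 301.
Step 2: phi(n) = 6 * 42 = 252.
Step 3: Find d such that 37 * d = 1 (mod 252).
Step 4: d = 37^(-1) mod 252 = 109.
Verification: 37 * 109 = 4033 = 16 * 252 + 1.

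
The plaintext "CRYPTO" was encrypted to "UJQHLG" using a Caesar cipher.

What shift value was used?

Step 1: Compare first letters: C (position 2) -> U (position 20).
Step 2: Shift = (20 - 2) mod 26 = 18.
The shift value is 18.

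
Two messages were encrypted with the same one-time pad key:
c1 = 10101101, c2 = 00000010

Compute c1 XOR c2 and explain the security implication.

Step 1: c1 XOR c2 = (m1 XOR k) XOR (m2 XOR k).
Step 2: By XOR associativity/commutativity: = m1 XOR m2 XOR k XOR k = m1 XOR m2.
Step 3: 10101101 XOR 00000010 = 10101111 = 175.
Step 4: The key cancels out! An attacker learns m1 XOR m2 = 175, revealing the relationship between plaintexts.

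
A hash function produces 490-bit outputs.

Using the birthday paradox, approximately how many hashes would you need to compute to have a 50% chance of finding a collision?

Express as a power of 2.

Step 1: The birthday paradox gives collision probability ~50% after sqrt(2^n) = 2^(n/2) hashes.
Step 2: For 490-bit output: 2^(490/2) = 2^245.
Step 3: Approximately 2^245 hash computations needed.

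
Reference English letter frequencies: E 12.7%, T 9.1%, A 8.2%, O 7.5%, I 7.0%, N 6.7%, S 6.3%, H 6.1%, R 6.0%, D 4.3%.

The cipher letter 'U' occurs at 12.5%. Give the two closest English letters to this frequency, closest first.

Step 1: Observed frequency of 'U' is 12.5%.
Step 2: Compute distances to each reference frequency and sort:
  E (12.7%): difference = 0.2% <-- BEST
  T (9.1%): difference = 3.4% <-- RUNNER-UP
  A (8.2%): difference = 4.3%
  O (7.5%): difference = 5.0%
  I (7.0%): difference = 5.5%
Step 3: Most likely is 'E' (12.7%, diff 0.2%); second most likely is 'T' (9.1%, diff 3.4%).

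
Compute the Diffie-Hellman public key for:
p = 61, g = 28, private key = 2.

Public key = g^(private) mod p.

Step 1: A = g^a mod p = 28^2 mod 61.
  28^1 mod 61 = 28
  28^2 mod 61 = (28 * 28) mod 61 = 52
Result: A = 52.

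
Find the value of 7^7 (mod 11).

Step 1: Compute 7^7 mod 11 step by step, reducing modulo 11 at each step.
  7^1 mod 11 = 7
  7^2 mod 11 = (7 * 7) mod 11 = 5
  7^3 mod 11 = (5 * 7) mod 11 = 2
  7^4 mod 11 = (2 * 7) mod 11 = 3
  7^5 mod 11 = (3 * 7) mod 11 = 10
  7^6 mod 11 = (10 * 7) mod 11 = 4
  7^7 mod 11 = (4 * 7) mod 11 = 6
Step 2: Result = 6.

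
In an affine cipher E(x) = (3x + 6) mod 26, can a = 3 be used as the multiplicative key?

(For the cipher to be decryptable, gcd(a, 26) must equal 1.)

Step 1: Compute gcd(3, 26).
Step 2: gcd(3, 26) = 1.
Since gcd = 1, 3 is coprime with 26, so it is a valid key.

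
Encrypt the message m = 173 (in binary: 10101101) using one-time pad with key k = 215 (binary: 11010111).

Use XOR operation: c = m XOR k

Step 1: Write out the XOR operation bit by bit:
  Message: 10101101
  Key:     11010111
  XOR:     01111010
Step 2: Convert to decimal: 01111010 = 122.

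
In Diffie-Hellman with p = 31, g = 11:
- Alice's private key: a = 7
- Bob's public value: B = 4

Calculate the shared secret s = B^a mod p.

Step 1: s = B^a mod p = 4^7 mod 31.
  4^1 mod 31 = 4
  4^2 mod 31 = (4 * 4) mod 31 = 16
  4^3 mod 31 = (16 * 4) mod 31 = 2
  4^4 mod 31 = (2 * 4) mod 31 = 8
  4^5 mod 31 = (8 * 4) mod 31 = 1
  4^6 mod 31 = (1 * 4) mod 31 = 4
  4^7 mod 31 = (4 * 4) mod 31 = 16
Result: shared secret = 16.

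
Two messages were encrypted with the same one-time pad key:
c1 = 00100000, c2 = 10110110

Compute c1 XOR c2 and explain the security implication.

Step 1: c1 XOR c2 = (m1 XOR k) XOR (m2 XOR k).
Step 2: By XOR associativity/commutativity: = m1 XOR m2 XOR k XOR k = m1 XOR m2.
Step 3: 00100000 XOR 10110110 = 10010110 = 150.
Step 4: The key cancels out! An attacker learns m1 XOR m2 = 150, revealing the relationship between plaintexts.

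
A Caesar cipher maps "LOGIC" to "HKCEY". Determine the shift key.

Step 1: Compare first letters: L (position 11) -> H (position 7).
Step 2: Shift = (7 - 11) mod 26 = 22.
The shift value is 22.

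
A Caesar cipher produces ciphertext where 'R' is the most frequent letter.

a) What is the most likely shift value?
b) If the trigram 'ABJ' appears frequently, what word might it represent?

Step 1: In English, 'E' is the most frequent letter (12.7%).
Step 2: The most frequent ciphertext letter is 'R' (position 17).
Step 3: Shift = (17 - 4) mod 26 = 13.
Step 4: Decrypt 'ABJ' by shifting back 13:
  A -> N
  B -> O
  J -> W
Step 5: 'ABJ' decrypts to 'NOW'.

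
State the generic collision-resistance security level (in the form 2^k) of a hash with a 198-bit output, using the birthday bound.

Step 1: The birthday paradox gives collision probability ~50% after sqrt(2^n) = 2^(n/2) hashes.
Step 2: For 198-bit output: 2^(198/2) = 2^99.
Step 3: Approximately 2^99 hash computations needed.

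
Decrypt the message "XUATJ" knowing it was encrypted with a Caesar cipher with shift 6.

Step 1: Reverse the shift by subtracting 6 from each letter position.
  X (position 23) -> position (23-6) mod 26 = 17 -> R
  U (position 20) -> position (20-6) mod 26 = 14 -> O
  A (position 0) -> position (0-6) mod 26 = 20 -> U
  T (position 19) -> position (19-6) mod 26 = 13 -> N
  J (position 9) -> position (9-6) mod 26 = 3 -> D
Decrypted message: ROUND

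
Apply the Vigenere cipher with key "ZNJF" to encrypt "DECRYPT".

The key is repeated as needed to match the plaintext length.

Step 1: Repeat key to match plaintext length:
  Plaintext: DECRYPT
  Key:       ZNJFZNJ
Step 2: Encrypt each letter:
  D(3) + Z(25) = (3+25) mod 26 = 2 = C
  E(4) + N(13) = (4+13) mod 26 = 17 = R
  C(2) + J(9) = (2+9) mod 26 = 11 = L
  R(17) + F(5) = (17+5) mod 26 = 22 = W
  Y(24) + Z(25) = (24+25) mod 26 = 23 = X
  P(15) + N(13) = (15+13) mod 26 = 2 = C
  T(19) + J(9) = (19+9) mod 26 = 2 = C
Ciphertext: CRLWXCC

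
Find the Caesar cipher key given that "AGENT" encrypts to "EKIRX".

Step 1: Compare first letters: A (position 0) -> E (position 4).
Step 2: Shift = (4 - 0) mod 26 = 4.
The shift value is 4.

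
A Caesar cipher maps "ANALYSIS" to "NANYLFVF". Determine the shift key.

Step 1: Compare first letters: A (position 0) -> N (position 13).
Step 2: Shift = (13 - 0) mod 26 = 13.
The shift value is 13.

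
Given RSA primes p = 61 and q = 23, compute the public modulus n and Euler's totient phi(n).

Step 1: n = p * q = 61 * 23 = 1403.
Step 2: phi(n) = (p-1)(q-1) = 60 * 22 = 1320.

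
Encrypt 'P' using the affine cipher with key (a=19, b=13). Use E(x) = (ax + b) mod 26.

Step 1: Convert 'P' to number: x = 15.
Step 2: E(15) = (19 * 15 + 13) mod 26 = 298 mod 26 = 12.
Step 3: Convert 12 back to letter: M.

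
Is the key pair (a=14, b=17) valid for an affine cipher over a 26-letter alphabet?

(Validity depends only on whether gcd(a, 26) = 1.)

Step 1: Compute gcd(14, 26).
Step 2: gcd(14, 26) = 2.
Since gcd = 2 != 1, 14 shares a common factor with 26, so it cannot be used.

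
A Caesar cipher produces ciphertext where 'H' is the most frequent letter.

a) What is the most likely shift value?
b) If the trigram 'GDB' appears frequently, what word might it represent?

Step 1: In English, 'E' is the most frequent letter (12.7%).
Step 2: The most frequent ciphertext letter is 'H' (position 7).
Step 3: Shift = (7 - 4) mod 26 = 3.
Step 4: Decrypt 'GDB' by shifting back 3:
  G -> D
  D -> A
  B -> Y
Step 5: 'GDB' decrypts to 'DAY'.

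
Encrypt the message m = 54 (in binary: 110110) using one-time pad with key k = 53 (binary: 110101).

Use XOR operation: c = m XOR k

Step 1: Write out the XOR operation bit by bit:
  Message: 110110
  Key:     110101
  XOR:     000011
Step 2: Convert to decimal: 000011 = 3.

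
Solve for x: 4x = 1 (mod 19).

Step 1: We need x such that 4 * x = 1 (mod 19).
Step 2: Using the extended Euclidean algorithm or trial:
  4 * 5 = 20 = 1 * 19 + 1.
Step 3: Since 20 mod 19 = 1, the inverse is x = 5.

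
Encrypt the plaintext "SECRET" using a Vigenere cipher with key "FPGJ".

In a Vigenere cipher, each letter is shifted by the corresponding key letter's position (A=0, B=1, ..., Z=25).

Step 1: Repeat key to match plaintext length:
  Plaintext: SECRET
  Key:       FPGJFP
Step 2: Encrypt each letter:
  S(18) + F(5) = (18+5) mod 26 = 23 = X
  E(4) + P(15) = (4+15) mod 26 = 19 = T
  C(2) + G(6) = (2+6) mod 26 = 8 = I
  R(17) + J(9) = (17+9) mod 26 = 0 = A
  E(4) + F(5) = (4+5) mod 26 = 9 = J
  T(19) + P(15) = (19+15) mod 26 = 8 = I
Ciphertext: XTIAJI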